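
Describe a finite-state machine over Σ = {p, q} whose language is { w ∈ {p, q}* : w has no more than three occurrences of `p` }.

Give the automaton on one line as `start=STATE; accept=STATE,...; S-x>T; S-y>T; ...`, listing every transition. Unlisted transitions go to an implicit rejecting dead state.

start=S0; accept=S0,S1,S2,S3; S0-p>S1; S0-q>S0; S1-p>S2; S1-q>S1; S2-p>S3; S2-q>S2; S3-p>S4; S3-q>S3; S4-p>S4; S4-q>S4

Only the number of `p`s matters, and only up to 4. Make a chain S0 → S1 → S2 → S3 → S4 advanced by each `p` (with S4 absorbing); every other symbol self-loops. The accepting set is {S0, S1, S2, S3}.
With 5 states:
        p   q  
>* S0   S1  S0 
 * S1   S2  S1 
 * S2   S3  S2 
 * S3   S4  S3 
   S4   S4  S4 
(> = start, * = accepting)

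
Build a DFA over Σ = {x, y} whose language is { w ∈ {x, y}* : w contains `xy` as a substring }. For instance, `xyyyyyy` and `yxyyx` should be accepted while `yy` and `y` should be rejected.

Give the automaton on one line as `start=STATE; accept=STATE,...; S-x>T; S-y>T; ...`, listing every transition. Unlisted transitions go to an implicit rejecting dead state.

States q0..q1 record the length of the longest prefix of `xy` that matches the current input suffix. Reaching q2 means `xy` has been seen, and we stay there forever. Accept from q2.
3 states suffice.
        x   y  
>  q0   q1  q0 
   q1   q1  q2 
 * q2   q2  q2 
(> = start, * = accepting)

start=q0; accept=q2; q0-x>q1; q0-y>q0; q1-x>q1; q1-y>q2; q2-x>q2; q2-y>q2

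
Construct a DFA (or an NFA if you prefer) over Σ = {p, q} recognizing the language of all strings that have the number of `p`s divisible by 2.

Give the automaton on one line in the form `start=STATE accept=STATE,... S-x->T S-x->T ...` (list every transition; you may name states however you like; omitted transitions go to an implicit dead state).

start=A accept=A A-p->B A-q->A B-p->A B-q->B

The only thing that matters is how many `p`s have appeared, reduced mod 2. Use one state per residue: A for 0, …, B for 1. Reading `p` moves to the next residue; anything else stays put. A is accepting.
With 2 states:
       p  q 
>* A   B  A 
   B   A  B 
(> = start, * = accepting)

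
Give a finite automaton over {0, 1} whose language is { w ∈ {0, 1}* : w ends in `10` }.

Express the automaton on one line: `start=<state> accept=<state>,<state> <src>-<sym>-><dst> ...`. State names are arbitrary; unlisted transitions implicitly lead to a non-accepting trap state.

start=S0 accept=S2 S0-0->S0 S0-1->S1 S1-0->S2 S1-1->S1 S2-0->S0 S2-1->S1

Remember how much of `10` the current input suffix matches. State S0 means no match yet; S1 means the last symbol is `1`; S2 means the last 2 symbols are `10`. Only S2 accepts. On a mismatch, fall back to the longest proper suffix that is still a prefix of `10`.
        0   1  
>  S0   S0  S1 
   S1   S2  S1 
 * S2   S0  S1 
(> = start, * = accepting)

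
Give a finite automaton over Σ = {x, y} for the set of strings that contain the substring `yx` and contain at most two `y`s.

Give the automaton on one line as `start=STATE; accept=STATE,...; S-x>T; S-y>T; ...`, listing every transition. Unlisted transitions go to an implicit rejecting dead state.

Handle the two conditions separately and then intersect. One (3 states) tracks whether and how much of `yx` has been seen; the other (4 states) tracks the count of `y`s, saturating at 3. Each combined state is a pair, one component from each; accept when both components accept. Equivalent product states are then merged.
With 6 states:
       x  y 
>  A   A  B 
   B   C  D 
 * C   C  E 
   D   E  F 
 * E   E  F 
   F   F  F 
(> = start, * = accepting)

start=A; accept=C,E; A-x>A; A-y>B; B-x>C; B-y>D; C-x>C; C-y>E; D-x>E; D-y>F; E-x>E; E-y>F; F-x>F; F-y>F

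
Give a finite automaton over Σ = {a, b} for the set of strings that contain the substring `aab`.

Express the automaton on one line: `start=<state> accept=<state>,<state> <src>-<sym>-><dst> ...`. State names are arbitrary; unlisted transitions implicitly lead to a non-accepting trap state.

start=S0 accept=S3 S0-a->S1 S0-b->S0 S1-a->S2 S1-b->S0 S2-a->S2 S2-b->S3 S3-a->S3 S3-b->S3

States S0..S2 record the length of the longest prefix of `aab` that matches the current input suffix. Reaching S3 means `aab` has been seen, and we stay there forever. Accept from S3.
4 states suffice.
        a   b  
>  S0   S1  S0 
   S1   S2  S0 
   S2   S2  S3 
 * S3   S3  S3 
(> = start, * = accepting)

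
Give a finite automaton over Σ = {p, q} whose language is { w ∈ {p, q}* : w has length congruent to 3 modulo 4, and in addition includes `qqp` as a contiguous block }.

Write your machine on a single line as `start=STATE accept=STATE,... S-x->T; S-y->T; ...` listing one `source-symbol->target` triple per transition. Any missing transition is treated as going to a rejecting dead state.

Build one automaton per condition and run them in lockstep. One (4 states) tracks the input length modulo 4; the other (4 states) tracks whether and how much of `qqp` has been seen. Each combined state is a pair, one component from each; accept when both components accept.
With 16 states:
          p    q  
>  s0     s1   s2 
   s1     s3   s4 
   s2     s3   s5 
   s3     s6   s7 
   s4     s6   s8 
   s5     s9   s8 
   s6     s0  s10 
   s7     s0  s11 
   s8    s12  s11 
 * s9    s12  s12 
   s10    s1  s13 
   s11   s14  s13 
   s12   s14  s14 
   s13   s15   s5 
   s14   s15  s15 
   s15    s9   s9 
(> = start, * = accepting)

start=s0; accept=s9; s0-p->s1; s0-q->s2; s1-p->s3; s1-q->s4; s2-p->s3; s2-q->s5; s3-p->s6; s3-q->s7; s4-p->s6; s4-q->s8; s5-p->s9; s5-q->s8; s6-p->s0; s6-q->s10; s7-p->s0; s7-q->s11; s8-p->s12; s8-q->s11; s9-p->s12; s9-q->s12; s10-p->s1; s10-q->s13; s11-p->s14; s11-q->s13; s12-p->s14; s12-q->s14; s13-p->s15; s13-q->s5; s14-p->s15; s14-q->s15; s15-p->s9; s15-q->s9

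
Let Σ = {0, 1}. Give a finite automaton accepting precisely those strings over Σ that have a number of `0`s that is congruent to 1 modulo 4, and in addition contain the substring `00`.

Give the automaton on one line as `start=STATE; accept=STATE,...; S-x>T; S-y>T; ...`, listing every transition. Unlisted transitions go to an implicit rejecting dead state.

start=S0; accept=S8; S0-0>S1; S0-1>S0; S1-0>S2; S1-1>S3; S2-0>S4; S2-1>S2; S3-0>S5; S3-1>S3; S4-0>S6; S4-1>S4; S5-0>S4; S5-1>S7; S6-0>S8; S6-1>S6; S7-0>S9; S7-1>S7; S8-0>S2; S8-1>S8; S9-0>S6; S9-1>S10; S10-0>S11; S10-1>S10; S11-0>S8; S11-1>S0

Run two small machines in parallel and take their product. The first has 4 states tracking the count of `0`s modulo 4; the second has 3 states tracking whether and how much of `00` has been seen. A product state is a pair (one from each), accepting exactly when both do.
With 12 states:
          0    1  
>  S0     S1   S0 
   S1     S2   S3 
   S2     S4   S2 
   S3     S5   S3 
   S4     S6   S4 
   S5     S4   S7 
   S6     S8   S6 
   S7     S9   S7 
 * S8     S2   S8 
   S9     S6  S10 
   S10   S11  S10 
   S11    S8   S0 
(> = start, * = accepting)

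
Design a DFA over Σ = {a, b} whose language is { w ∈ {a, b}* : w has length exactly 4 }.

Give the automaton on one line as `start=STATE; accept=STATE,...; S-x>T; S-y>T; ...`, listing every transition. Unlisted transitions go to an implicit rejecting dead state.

We only need to distinguish lengths 0, 1, …, 4, and '>4'. Chain q0 → q1 → q2 → q3 → q4 → q5 on every symbol, with q5 looping. Accepting states: {q4}.
A 6-state machine:
        a   b  
>  q0   q1  q1 
   q1   q2  q2 
   q2   q3  q3 
   q3   q4  q4 
 * q4   q5  q5 
   q5   q5  q5 
(> = start, * = accepting)

start=q0; accept=q4; q0-a>q1; q0-b>q1; q1-a>q2; q1-b>q2; q2-a>q3; q2-b>q3; q3-a>q4; q3-b>q4; q4-a>q5; q4-b>q5; q5-a>q5; q5-b>q5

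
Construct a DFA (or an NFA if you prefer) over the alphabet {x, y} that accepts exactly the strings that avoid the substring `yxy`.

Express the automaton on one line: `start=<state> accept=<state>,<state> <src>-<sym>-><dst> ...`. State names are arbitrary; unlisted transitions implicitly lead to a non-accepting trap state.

start=A accept=A,B,C A-x->A A-y->B B-x->C B-y->B C-x->A C-y->D D-x->D D-y->D

Track partial matches of the forbidden pattern `yxy`. State D is a dead state reached once `yxy` has occurred; every other state accepts. A means no part of `yxy` is currently matched.
4 states suffice.
       x  y 
>* A   A  B 
 * B   C  B 
 * C   A  D 
   D   D  D 
(> = start, * = accepting)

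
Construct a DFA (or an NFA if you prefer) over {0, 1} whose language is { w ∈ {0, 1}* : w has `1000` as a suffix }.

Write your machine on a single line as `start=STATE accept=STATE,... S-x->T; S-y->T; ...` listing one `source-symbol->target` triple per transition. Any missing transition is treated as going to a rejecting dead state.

start=A; accept=E; A-0->A; A-1->B; B-0->C; B-1->B; C-0->D; C-1->B; D-0->E; D-1->B; E-0->A; E-1->B

Remember how much of `1000` the current input suffix matches. State A means no match yet; B means the last symbol is `1`; C means the last 2 symbols are `10`; D means the last 3 symbols are `100`; E means the last 4 symbols are `1000`. Only E accepts. On a mismatch, fall back to the longest proper suffix that is still a prefix of `1000`.
       0  1 
>  A   A  B 
   B   C  B 
   C   D  B 
   D   E  B 
 * E   A  B 
(> = start, * = accepting)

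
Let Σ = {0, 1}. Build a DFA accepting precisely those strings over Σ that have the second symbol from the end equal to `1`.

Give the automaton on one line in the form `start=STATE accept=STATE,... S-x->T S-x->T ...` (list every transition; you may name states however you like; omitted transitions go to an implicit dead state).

A DFA must remember the last 2 symbols (since which symbol is second-to-last isn't known until the input ends). Use one state per possible window of the last ≤2 symbols; accept from those whose window starts with `1`.
A 7-state machine:
       0  1 
>  A   B  C 
   B   D  E 
   C   F  G 
   D   D  E 
   E   F  G 
 * F   D  E 
 * G   F  G 
(> = start, * = accepting)

start=A accept=F,G A-0->B A-1->C B-0->D B-1->E C-0->F C-1->G D-0->D D-1->E E-0->F E-1->G F-0->D F-1->E G-0->F G-1->G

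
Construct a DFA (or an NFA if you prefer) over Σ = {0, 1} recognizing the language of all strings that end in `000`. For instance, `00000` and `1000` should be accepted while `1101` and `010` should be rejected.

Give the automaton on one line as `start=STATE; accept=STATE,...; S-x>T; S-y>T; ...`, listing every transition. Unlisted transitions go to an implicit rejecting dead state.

Let each state record the length of the longest suffix of the input read so far that is also a prefix of `000`. B means the last symbol is `0`; C means the last 2 symbols are `00`; D means the last 3 symbols are `000`. Accept only at D, where the string currently ends in `000`.
4 states suffice.
       0  1 
>  A   B  A 
   B   C  A 
   C   D  A 
 * D   D  A 
(> = start, * = accepting)

start=A; accept=D; A-0>B; A-1>A; B-0>C; B-1>A; C-0>D; C-1>A; D-0>D; D-1>A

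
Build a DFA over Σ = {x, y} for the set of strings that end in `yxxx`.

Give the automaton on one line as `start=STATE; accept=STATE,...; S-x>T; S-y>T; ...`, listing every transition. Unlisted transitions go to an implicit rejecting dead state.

start=q0; accept=q4; q0-x>q0; q0-y>q1; q1-x>q2; q1-y>q1; q2-x>q3; q2-y>q1; q3-x>q4; q3-y>q1; q4-x>q0; q4-y>q1

Remember how much of `yxxx` the current input suffix matches. State q0 means no match yet; q1 means the last symbol is `y`; q2 means the last 2 symbols are `yx`; q3 means the last 3 symbols are `yxx`; q4 means the last 4 symbols are `yxxx`. Only q4 accepts. On a mismatch, fall back to the longest proper suffix that is still a prefix of `yxxx`.
A 5-state machine:
        x   y  
>  q0   q0  q1 
   q1   q2  q1 
   q2   q3  q1 
   q3   q4  q1 
 * q4   q0  q1 
(> = start, * = accepting)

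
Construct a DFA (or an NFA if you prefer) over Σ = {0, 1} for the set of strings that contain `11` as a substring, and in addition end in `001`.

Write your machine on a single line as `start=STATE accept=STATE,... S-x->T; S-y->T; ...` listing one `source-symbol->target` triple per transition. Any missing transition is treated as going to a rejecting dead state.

Handle the two conditions separately and then intersect. One (3 states) tracks whether and how much of `11` has been seen; the other (4 states) tracks how much of the suffix `001` has currently been matched. Each combined state is a pair, one component from each; accept when both components accept.
With 9 states:
        0   1  
>  q0   q1  q2 
   q1   q3  q2 
   q2   q1  q4 
   q3   q3  q5 
   q4   q6  q4 
   q5   q1  q4 
   q6   q7  q4 
   q7   q7  q8 
 * q8   q6  q4 
(> = start, * = accepting)

start=q0; accept=q8; q0-0->q1; q0-1->q2; q1-0->q3; q1-1->q2; q2-0->q1; q2-1->q4; q3-0->q3; q3-1->q5; q4-0->q6; q4-1->q4; q5-0->q1; q5-1->q4; q6-0->q7; q6-1->q4; q7-0->q7; q7-1->q8; q8-0->q6; q8-1->q4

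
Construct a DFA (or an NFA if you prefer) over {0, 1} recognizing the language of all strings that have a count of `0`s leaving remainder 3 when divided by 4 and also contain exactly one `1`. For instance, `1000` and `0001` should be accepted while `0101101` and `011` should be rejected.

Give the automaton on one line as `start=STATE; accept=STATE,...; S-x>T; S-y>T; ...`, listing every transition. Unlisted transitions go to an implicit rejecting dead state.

Handle the two conditions separately and then intersect. The first has 4 states tracking the count of `0`s modulo 4; the second has 3 states tracking the count of `1`s, saturating at 2. A product state is a pair (one from each), accepting exactly when both do.
12 states suffice.
          0    1  
>  S0     S1   S2 
   S1     S3   S4 
   S2     S4   S5 
   S3     S6   S7 
   S4     S7   S8 
   S5     S8   S5 
   S6     S0   S9 
   S7     S9  S10 
   S8    S10   S8 
 * S9     S2  S11 
   S10   S11  S10 
   S11    S5  S11 
(> = start, * = accepting)

start=S0; accept=S9; S0-0>S1; S0-1>S2; S1-0>S3; S1-1>S4; S2-0>S4; S2-1>S5; S3-0>S6; S3-1>S7; S4-0>S7; S4-1>S8; S5-0>S8; S5-1>S5; S6-0>S0; S6-1>S9; S7-0>S9; S7-1>S10; S8-0>S10; S8-1>S8; S9-0>S2; S9-1>S11; S10-0>S11; S10-1>S10; S11-0>S5; S11-1>S11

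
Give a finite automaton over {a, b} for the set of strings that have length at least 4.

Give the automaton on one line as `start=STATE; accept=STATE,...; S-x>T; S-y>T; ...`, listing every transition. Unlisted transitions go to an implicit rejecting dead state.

We only need to distinguish lengths 0, 1, …, 4, and '>4'. Chain q0 → q1 → q2 → q3 → q4 → q5 on every symbol, with q5 looping. Accepting states: {q4, q5}.
6 states suffice.
        a   b  
>  q0   q1  q1 
   q1   q2  q2 
   q2   q3  q3 
   q3   q4  q4 
 * q4   q5  q5 
 * q5   q5  q5 
(> = start, * = accepting)

start=q0; accept=q4,q5; q0-a>q1; q0-b>q1; q1-a>q2; q1-b>q2; q2-a>q3; q2-b>q3; q3-a>q4; q3-b>q4; q4-a>q5; q4-b>q5; q5-a>q5; q5-b>q5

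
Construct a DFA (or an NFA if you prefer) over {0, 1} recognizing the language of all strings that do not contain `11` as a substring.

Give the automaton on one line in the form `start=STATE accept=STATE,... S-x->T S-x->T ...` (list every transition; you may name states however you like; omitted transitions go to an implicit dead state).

start=q0 accept=q0,q1 q0-0->q0 q0-1->q1 q1-0->q0 q1-1->q2 q2-0->q2 q2-1->q2

This is the complement of 'contains `11`'. Use the same substring-matching states — q0 through q2 holding how much of `11` has just been matched — but flip the accepting set: everything except the trap q2 accepts.
3 states suffice.
        0   1  
>* q0   q0  q1 
 * q1   q0  q2 
   q2   q2  q2 
(> = start, * = accepting)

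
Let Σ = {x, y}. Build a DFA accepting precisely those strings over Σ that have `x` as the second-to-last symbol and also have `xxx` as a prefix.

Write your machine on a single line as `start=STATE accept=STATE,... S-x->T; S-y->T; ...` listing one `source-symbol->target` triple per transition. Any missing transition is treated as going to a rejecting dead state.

Build one automaton per condition and run them in lockstep. The first has 7 states tracking the last 2 symbols read; the second has 5 states tracking whether the input so far still matches the prefix `xxx`. A product state is a pair (one from each), accepting exactly when both do.
With 12 states:
          x    y  
>  S0     S1   S2 
   S1     S3   S4 
   S2     S5   S6 
   S3     S7   S4 
   S4     S5   S6 
   S5     S8   S4 
   S6     S5   S6 
 * S7     S7   S9 
   S8     S8   S4 
 * S9    S10  S11 
   S10    S7   S9 
   S11   S10  S11 
(> = start, * = accepting)

start=S0; accept=S7,S9; S0-x->S1; S0-y->S2; S1-x->S3; S1-y->S4; S2-x->S5; S2-y->S6; S3-x->S7; S3-y->S4; S4-x->S5; S4-y->S6; S5-x->S8; S5-y->S4; S6-x->S5; S6-y->S6; S7-x->S7; S7-y->S9; S8-x->S8; S8-y->S4; S9-x->S10; S9-y->S11; S10-x->S7; S10-y->S9; S11-x->S10; S11-y->S11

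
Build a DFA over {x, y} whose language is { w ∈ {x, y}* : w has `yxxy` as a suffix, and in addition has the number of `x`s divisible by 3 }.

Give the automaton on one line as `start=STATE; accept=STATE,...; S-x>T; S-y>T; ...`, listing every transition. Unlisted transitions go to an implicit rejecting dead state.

Handle the two conditions separately and then intersect. The first has 5 states tracking how much of the suffix `yxxy` has currently been matched; the second has 3 states tracking the count of `x`s modulo 3. A product state is a pair (one from each), accepting exactly when both do.
With 15 states:
          x    y  
>  q0     q1   q2 
   q1     q3   q4 
   q2     q5   q2 
   q3     q0   q6 
   q4     q7   q4 
   q5     q8   q4 
   q6     q9   q6 
   q7    q10   q6 
   q8     q0  q11 
   q9    q12   q2 
   q10    q1  q13 
   q11    q9   q6 
   q12    q3  q14 
 * q13    q5   q2 
   q14    q7   q4 
(> = start, * = accepting)

start=q0; accept=q13; q0-x>q1; q0-y>q2; q1-x>q3; q1-y>q4; q2-x>q5; q2-y>q2; q3-x>q0; q3-y>q6; q4-x>q7; q4-y>q4; q5-x>q8; q5-y>q4; q6-x>q9; q6-y>q6; q7-x>q10; q7-y>q6; q8-x>q0; q8-y>q11; q9-x>q12; q9-y>q2; q10-x>q1; q10-y>q13; q11-x>q9; q11-y>q6; q12-x>q3; q12-y>q14; q13-x>q5; q13-y>q2; q14-x>q7; q14-y>q4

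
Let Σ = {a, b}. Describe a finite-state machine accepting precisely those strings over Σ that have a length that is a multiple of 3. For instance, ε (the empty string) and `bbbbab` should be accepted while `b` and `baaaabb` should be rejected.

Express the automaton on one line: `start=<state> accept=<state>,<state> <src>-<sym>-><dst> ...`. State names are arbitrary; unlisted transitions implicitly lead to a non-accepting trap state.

Only the length mod 3 matters, so use a 3-cycle: from any state, every input symbol moves to the next state, wrapping S2 back to S0. Mark S0 accepting.
        a   b  
>* S0   S1  S1 
   S1   S2  S2 
   S2   S0  S0 
(> = start, * = accepting)

start=S0 accept=S0 S0-a->S1 S0-b->S1 S1-a->S2 S1-b->S2 S2-a->S0 S2-b->S0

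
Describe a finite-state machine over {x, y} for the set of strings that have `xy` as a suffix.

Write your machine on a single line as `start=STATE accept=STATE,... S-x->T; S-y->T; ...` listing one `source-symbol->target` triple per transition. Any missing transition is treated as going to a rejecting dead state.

Let each state record the length of the longest suffix of the input read so far that is also a prefix of `xy`. q1 means the last symbol is `x`; q2 means the last 2 symbols are `xy`. Accept only at q2, where the string currently ends in `xy`.
With 3 states:
        x   y  
>  q0   q1  q0 
   q1   q1  q2 
 * q2   q1  q0 
(> = start, * = accepting)

start=q0; accept=q2; q0-x->q1; q0-y->q0; q1-x->q1; q1-y->q2; q2-x->q1; q2-y->q0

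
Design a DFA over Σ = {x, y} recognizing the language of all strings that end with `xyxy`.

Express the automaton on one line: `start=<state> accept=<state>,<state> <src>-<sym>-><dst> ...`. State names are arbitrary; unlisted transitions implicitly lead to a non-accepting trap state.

Let each state record the length of the longest suffix of the input read so far that is also a prefix of `xyxy`. q1 means the last symbol is `x`; q2 means the last 2 symbols are `xy`; q3 means the last 3 symbols are `xyx`; q4 means the last 4 symbols are `xyxy`. Accept only at q4, where the string currently ends in `xyxy`.
        x   y  
>  q0   q1  q0 
   q1   q1  q2 
   q2   q3  q0 
   q3   q1  q4 
 * q4   q3  q0 
(> = start, * = accepting)

start=q0 accept=q4 q0-x->q1 q0-y->q0 q1-x->q1 q1-y->q2 q2-x->q3 q2-y->q0 q3-x->q1 q3-y->q4 q4-x->q3 q4-y->q0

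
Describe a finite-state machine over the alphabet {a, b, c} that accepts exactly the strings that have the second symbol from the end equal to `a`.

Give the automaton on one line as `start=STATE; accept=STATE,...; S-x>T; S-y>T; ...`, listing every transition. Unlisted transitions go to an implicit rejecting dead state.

Because acceptance depends on a position counted from the end, the machine has to buffer the most recent 2 symbols. Make each state the string of the last up-to-2 symbols read; on input `x` shift the window left and append `x`. Accept when the buffered window has length 2 and begins with `a`.
With 13 states:
          a    b    c  
>  S0     S1   S2   S3 
   S1     S4   S5   S6 
   S2     S7   S8   S9 
   S3    S10  S11  S12 
 * S4     S4   S5   S6 
 * S5     S7   S8   S9 
 * S6    S10  S11  S12 
   S7     S4   S5   S6 
   S8     S7   S8   S9 
   S9    S10  S11  S12 
   S10    S4   S5   S6 
   S11    S7   S8   S9 
   S12   S10  S11  S12 
(> = start, * = accepting)

start=S0; accept=S4,S5,S6; S0-a>S1; S0-b>S2; S0-c>S3; S1-a>S4; S1-b>S5; S1-c>S6; S2-a>S7; S2-b>S8; S2-c>S9; S3-a>S10; S3-b>S11; S3-c>S12; S4-a>S4; S4-b>S5; S4-c>S6; S5-a>S7; S5-b>S8; S5-c>S9; S6-a>S10; S6-b>S11; S6-c>S12; S7-a>S4; S7-b>S5; S7-c>S6; S8-a>S7; S8-b>S8; S8-c>S9; S9-a>S10; S9-b>S11; S9-c>S12; S10-a>S4; S10-b>S5; S10-c>S6; S11-a>S7; S11-b>S8; S11-c>S9; S12-a>S10; S12-b>S11; S12-c>S12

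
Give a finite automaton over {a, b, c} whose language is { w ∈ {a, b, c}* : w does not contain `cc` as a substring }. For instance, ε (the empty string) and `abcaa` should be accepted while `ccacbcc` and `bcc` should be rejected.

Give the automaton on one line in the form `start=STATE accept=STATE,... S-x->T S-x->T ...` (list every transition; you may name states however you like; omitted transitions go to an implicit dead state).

start=S0 accept=S0,S1 S0-a->S0 S0-b->S0 S0-c->S1 S1-a->S0 S1-b->S0 S1-c->S2 S2-a->S2 S2-b->S2 S2-c->S2

Track partial matches of the forbidden pattern `cc`. State S2 is a dead state reached once `cc` has occurred; every other state accepts. S0 means no part of `cc` is currently matched.
        a   b   c  
>* S0   S0  S0  S1 
 * S1   S0  S0  S2 
   S2   S2  S2  S2 
(> = start, * = accepting)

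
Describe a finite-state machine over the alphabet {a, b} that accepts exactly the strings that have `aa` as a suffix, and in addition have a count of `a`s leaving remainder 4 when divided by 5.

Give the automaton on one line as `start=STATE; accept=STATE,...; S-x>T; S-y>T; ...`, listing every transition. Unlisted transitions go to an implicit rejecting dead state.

Run two small machines in parallel and take their product. The first has 3 states tracking how much of the suffix `aa` has currently been matched; the second has 5 states tracking the count of `a`s modulo 5. A product state is a pair (one from each), accepting exactly when both do.
15 states suffice.
          a    b  
>  s0     s1   s0 
   s1     s2   s3 
   s2     s4   s5 
   s3     s6   s3 
   s4     s7   s8 
   s5     s9   s5 
   s6     s4   s5 
 * s7    s10  s11 
   s8    s12   s8 
   s9     s7   s8 
   s10   s13   s0 
   s11   s14  s11 
   s12   s10  s11 
   s13    s2   s3 
   s14   s13   s0 
(> = start, * = accepting)

start=s0; accept=s7; s0-a>s1; s0-b>s0; s1-a>s2; s1-b>s3; s2-a>s4; s2-b>s5; s3-a>s6; s3-b>s3; s4-a>s7; s4-b>s8; s5-a>s9; s5-b>s5; s6-a>s4; s6-b>s5; s7-a>s10; s7-b>s11; s8-a>s12; s8-b>s8; s9-a>s7; s9-b>s8; s10-a>s13; s10-b>s0; s11-a>s14; s11-b>s11; s12-a>s10; s12-b>s11; s13-a>s2; s13-b>s3; s14-a>s13; s14-b>s0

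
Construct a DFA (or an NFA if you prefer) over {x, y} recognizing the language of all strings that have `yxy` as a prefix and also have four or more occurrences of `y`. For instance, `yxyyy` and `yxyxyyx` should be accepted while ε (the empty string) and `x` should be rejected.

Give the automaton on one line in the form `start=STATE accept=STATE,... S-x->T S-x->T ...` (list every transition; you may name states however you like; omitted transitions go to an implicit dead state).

start=s0 accept=s10,s12 s0-x->s1 s0-y->s2 s1-x->s1 s1-y->s3 s2-x->s4 s2-y->s5 s3-x->s3 s3-y->s5 s4-x->s3 s4-y->s6 s5-x->s5 s5-y->s7 s6-x->s6 s6-y->s8 s7-x->s7 s7-y->s9 s8-x->s8 s8-y->s10 s9-x->s9 s9-y->s11 s10-x->s10 s10-y->s12 s11-x->s11 s11-y->s11 s12-x->s12 s12-y->s12

Build one automaton per condition and run them in lockstep. One (5 states) tracks whether the input so far still matches the prefix `yxy`; the other (6 states) tracks the count of `y`s, saturating at 5. Each combined state is a pair, one component from each; accept when both components accept.
A 13-state machine:
          x    y  
>  s0     s1   s2 
   s1     s1   s3 
   s2     s4   s5 
   s3     s3   s5 
   s4     s3   s6 
   s5     s5   s7 
   s6     s6   s8 
   s7     s7   s9 
   s8     s8  s10 
   s9     s9  s11 
 * s10   s10  s12 
   s11   s11  s11 
 * s12   s12  s12 
(> = start, * = accepting)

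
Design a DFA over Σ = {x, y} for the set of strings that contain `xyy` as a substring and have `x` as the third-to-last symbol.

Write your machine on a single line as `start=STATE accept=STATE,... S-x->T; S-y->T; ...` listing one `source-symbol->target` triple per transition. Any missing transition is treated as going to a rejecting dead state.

start=S0; accept=S3,S8,S9,S10; S0-x->S1; S0-y->S0; S1-x->S1; S1-y->S2; S2-x->S1; S2-y->S3; S3-x->S4; S3-y->S5; S4-x->S6; S4-y->S7; S5-x->S4; S5-y->S5; S6-x->S8; S6-y->S9; S7-x->S10; S7-y->S3; S8-x->S8; S8-y->S9; S9-x->S10; S9-y->S3; S10-x->S6; S10-y->S7

Handle the two conditions separately and then intersect. One (4 states) tracks whether and how much of `xyy` has been seen; the other (15 states) tracks the last 3 symbols read. Each combined state is a pair, one component from each; accept when both components accept. Minimizing collapses redundant product states.
11 states suffice.
          x    y  
>  S0     S1   S0 
   S1     S1   S2 
   S2     S1   S3 
 * S3     S4   S5 
   S4     S6   S7 
   S5     S4   S5 
   S6     S8   S9 
   S7    S10   S3 
 * S8     S8   S9 
 * S9    S10   S3 
 * S10    S6   S7 
(> = start, * = accepting)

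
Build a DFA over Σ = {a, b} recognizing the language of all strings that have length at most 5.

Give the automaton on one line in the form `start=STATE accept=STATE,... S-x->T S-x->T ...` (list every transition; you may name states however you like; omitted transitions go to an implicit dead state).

start=q0 accept=q0,q1,q2,q3,q4,q5 q0-a->q1 q0-b->q1 q1-a->q2 q1-b->q2 q2-a->q3 q2-b->q3 q3-a->q4 q3-b->q4 q4-a->q5 q4-b->q5 q5-a->q6 q5-b->q6 q6-a->q6 q6-b->q6

We only need to distinguish lengths 0, 1, …, 5, and '>5'. Chain q0 → q1 → q2 → q3 → q4 → q5 → q6 on every symbol, with q6 looping. Accepting states: {q0, q1, q2, q3, q4, q5}.
With 7 states:
        a   b  
>* q0   q1  q1 
 * q1   q2  q2 
 * q2   q3  q3 
 * q3   q4  q4 
 * q4   q5  q5 
 * q5   q6  q6 
   q6   q6  q6 
(> = start, * = accepting)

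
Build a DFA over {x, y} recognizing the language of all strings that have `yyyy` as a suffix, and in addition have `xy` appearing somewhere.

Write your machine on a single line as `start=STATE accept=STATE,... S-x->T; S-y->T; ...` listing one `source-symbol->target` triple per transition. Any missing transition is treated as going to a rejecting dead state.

start=A; accept=F; A-x->B; A-y->A; B-x->B; B-y->C; C-x->B; C-y->D; D-x->B; D-y->E; E-x->B; E-y->F; F-x->B; F-y->F

Run two small machines in parallel and take their product. One (5 states) tracks how much of the suffix `yyyy` has currently been matched; the other (3 states) tracks whether and how much of `xy` has been seen. Each combined state is a pair, one component from each; accept when both components accept. After merging equivalent states the machine shrinks.
6 states suffice.
       x  y 
>  A   B  A 
   B   B  C 
   C   B  D 
   D   B  E 
   E   B  F 
 * F   B  F 
(> = start, * = accepting)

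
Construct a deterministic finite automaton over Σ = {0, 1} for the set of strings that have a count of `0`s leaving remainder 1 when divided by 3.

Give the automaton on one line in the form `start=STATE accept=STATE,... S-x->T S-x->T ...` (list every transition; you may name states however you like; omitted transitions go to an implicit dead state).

start=q0 accept=q1 q0-0->q1 q0-1->q0 q1-0->q2 q1-1->q1 q2-0->q0 q2-1->q2

The only thing that matters is how many `0`s have appeared, reduced mod 3. Use one state per residue: q0 for 0, …, q2 for 2. Reading `0` moves to the next residue; anything else stays put. q1 is accepting.
3 states suffice.
        0   1  
>  q0   q1  q0 
 * q1   q2  q1 
   q2   q0  q2 
(> = start, * = accepting)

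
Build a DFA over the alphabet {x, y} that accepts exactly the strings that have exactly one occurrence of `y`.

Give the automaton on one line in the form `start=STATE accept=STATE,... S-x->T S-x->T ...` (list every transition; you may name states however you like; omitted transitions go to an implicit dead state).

start=A accept=B A-x->A A-y->B B-x->B B-y->C C-x->C C-y->C

Only the number of `y`s matters, and only up to 2. Make a chain A → B → C advanced by each `y` (with C absorbing); every other symbol self-loops. The accepting set is {B}.
A 3-state machine:
       x  y 
>  A   A  B 
 * B   B  C 
   C   C  C 
(> = start, * = accepting)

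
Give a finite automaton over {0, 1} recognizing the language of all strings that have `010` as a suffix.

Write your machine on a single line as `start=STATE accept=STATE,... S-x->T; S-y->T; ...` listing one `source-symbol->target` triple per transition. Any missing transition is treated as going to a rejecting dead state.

Remember how much of `010` the current input suffix matches. State q0 means no match yet; q1 means the last symbol is `0`; q2 means the last 2 symbols are `01`; q3 means the last 3 symbols are `010`. Only q3 accepts. On a mismatch, fall back to the longest proper suffix that is still a prefix of `010`.
        0   1  
>  q0   q1  q0 
   q1   q1  q2 
   q2   q3  q0 
 * q3   q1  q2 
(> = start, * = accepting)

start=q0; accept=q3; q0-0->q1; q0-1->q0; q1-0->q1; q1-1->q2; q2-0->q3; q2-1->q0; q3-0->q1; q3-1->q2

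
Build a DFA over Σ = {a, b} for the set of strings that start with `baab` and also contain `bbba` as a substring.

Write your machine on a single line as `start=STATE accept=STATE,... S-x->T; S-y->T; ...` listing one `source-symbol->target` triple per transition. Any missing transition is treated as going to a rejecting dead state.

Handle the two conditions separately and then intersect. The first has 6 states tracking whether the input so far still matches the prefix `baab`; the second has 5 states tracking whether and how much of `bbba` has been seen. A product state is a pair (one from each), accepting exactly when both do. Minimizing collapses redundant product states.
A 10-state machine:
        a   b  
>  s0   s1  s2 
   s1   s1  s1 
   s2   s3  s1 
   s3   s4  s1 
   s4   s1  s5 
   s5   s6  s7 
   s6   s6  s5 
   s7   s6  s8 
   s8   s9  s8 
 * s9   s9  s9 
(> = start, * = accepting)

start=s0; accept=s9; s0-a->s1; s0-b->s2; s1-a->s1; s1-b->s1; s2-a->s3; s2-b->s1; s3-a->s4; s3-b->s1; s4-a->s1; s4-b->s5; s5-a->s6; s5-b->s7; s6-a->s6; s6-b->s5; s7-a->s6; s7-b->s8; s8-a->s9; s8-b->s8; s9-a->s9; s9-b->s9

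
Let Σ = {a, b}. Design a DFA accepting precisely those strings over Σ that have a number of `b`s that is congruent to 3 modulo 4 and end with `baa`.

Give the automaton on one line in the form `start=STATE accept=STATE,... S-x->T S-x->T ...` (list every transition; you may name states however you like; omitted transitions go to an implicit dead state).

Run two small machines in parallel and take their product. One (4 states) tracks the count of `b`s modulo 4; the other (4 states) tracks how much of the suffix `baa` has currently been matched. Each combined state is a pair, one component from each; accept when both components accept. After merging equivalent states the machine shrinks.
7 states suffice.
        a   b  
>  S0   S0  S1 
   S1   S1  S2 
   S2   S2  S3 
   S3   S4  S0 
   S4   S5  S0 
 * S5   S6  S0 
   S6   S6  S0 
(> = start, * = accepting)

start=S0 accept=S5 S0-a->S0 S0-b->S1 S1-a->S1 S1-b->S2 S2-a->S2 S2-b->S3 S3-a->S4 S3-b->S0 S4-a->S5 S4-b->S0 S5-a->S6 S5-b->S0 S6-a->S6 S6-b->S0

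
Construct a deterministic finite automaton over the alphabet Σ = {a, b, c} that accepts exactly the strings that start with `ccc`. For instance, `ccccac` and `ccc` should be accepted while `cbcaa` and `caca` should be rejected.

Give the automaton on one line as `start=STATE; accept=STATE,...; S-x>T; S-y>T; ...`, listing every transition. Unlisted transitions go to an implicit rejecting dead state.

start=q0; accept=q3; q0-a>q4; q0-b>q4; q0-c>q1; q1-a>q4; q1-b>q4; q1-c>q2; q2-a>q4; q2-b>q4; q2-c>q3; q3-a>q3; q3-b>q3; q3-c>q3; q4-a>q4; q4-b>q4; q4-c>q4

Walk along `ccc` while the input agrees: from q0 take `c` to q1, and so on. Any deviation drops to the rejecting sink q4. Once q3 is reached the prefix is confirmed and every continuation is accepted.
5 states suffice.
        a   b   c  
>  q0   q4  q4  q1 
   q1   q4  q4  q2 
   q2   q4  q4  q3 
 * q3   q3  q3  q3 
   q4   q4  q4  q4 
(> = start, * = accepting)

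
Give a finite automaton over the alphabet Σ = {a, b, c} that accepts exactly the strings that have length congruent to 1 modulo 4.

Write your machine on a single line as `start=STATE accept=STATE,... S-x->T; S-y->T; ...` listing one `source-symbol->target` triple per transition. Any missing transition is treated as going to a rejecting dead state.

Count input length modulo 4: every symbol advances one step around the cycle S0 → S1 → S2 → S3 → S0. Accept at S1.
With 4 states:
        a   b   c  
>  S0   S1  S1  S1 
 * S1   S2  S2  S2 
   S2   S3  S3  S3 
   S3   S0  S0  S0 
(> = start, * = accepting)

start=S0; accept=S1; S0-a->S1; S0-b->S1; S0-c->S1; S1-a->S2; S1-b->S2; S1-c->S2; S2-a->S3; S2-b->S3; S2-c->S3; S3-a->S0; S3-b->S0; S3-c->S0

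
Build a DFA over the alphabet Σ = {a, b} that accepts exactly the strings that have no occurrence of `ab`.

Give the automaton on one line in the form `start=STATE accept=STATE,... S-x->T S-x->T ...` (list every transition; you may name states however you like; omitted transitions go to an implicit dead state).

start=q0 accept=q0,q1 q0-a->q1 q0-b->q0 q1-a->q1 q1-b->q2 q2-a->q2 q2-b->q2

This is the complement of 'contains `ab`'. Use the same substring-matching states — q0 through q2 holding how much of `ab` has just been matched — but flip the accepting set: everything except the trap q2 accepts.
        a   b  
>* q0   q1  q0 
 * q1   q1  q2 
   q2   q2  q2 
(> = start, * = accepting)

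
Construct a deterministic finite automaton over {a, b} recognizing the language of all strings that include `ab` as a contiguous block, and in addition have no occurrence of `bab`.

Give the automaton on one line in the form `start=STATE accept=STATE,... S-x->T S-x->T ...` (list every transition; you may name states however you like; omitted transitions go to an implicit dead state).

Build one automaton per condition and run them in lockstep. One (3 states) tracks whether and how much of `ab` has been seen; the other (4 states) tracks partial matches of the forbidden pattern `bab`. Each combined state is a pair, one component from each; accept when both components accept.
An 8-state machine:
        a   b  
>  q0   q1  q2 
   q1   q1  q3 
   q2   q4  q2 
 * q3   q5  q3 
   q4   q1  q6 
 * q5   q7  q6 
   q6   q6  q6 
 * q7   q7  q3 
(> = start, * = accepting)

start=q0 accept=q3,q5,q7 q0-a->q1 q0-b->q2 q1-a->q1 q1-b->q3 q2-a->q4 q2-b->q2 q3-a->q5 q3-b->q3 q4-a->q1 q4-b->q6 q5-a->q7 q5-b->q6 q6-a->q6 q6-b->q6 q7-a->q7 q7-b->q3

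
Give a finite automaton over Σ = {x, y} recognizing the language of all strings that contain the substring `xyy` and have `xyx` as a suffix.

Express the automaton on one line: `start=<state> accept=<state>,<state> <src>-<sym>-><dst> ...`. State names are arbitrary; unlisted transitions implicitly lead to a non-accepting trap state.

Handle the two conditions separately and then intersect. The first has 4 states tracking whether and how much of `xyy` has been seen; the second has 4 states tracking how much of the suffix `xyx` has currently been matched. A product state is a pair (one from each), accepting exactly when both do. Minimizing collapses redundant product states.
With 7 states:
       x  y 
>  A   B  A 
   B   B  C 
   C   B  D 
   D   E  D 
   E   E  F 
   F   G  D 
 * G   E  F 
(> = start, * = accepting)

start=A accept=G A-x->B A-y->A B-x->B B-y->C C-x->B C-y->D D-x->E D-y->D E-x->E E-y->F F-x->G F-y->D G-x->E G-y->F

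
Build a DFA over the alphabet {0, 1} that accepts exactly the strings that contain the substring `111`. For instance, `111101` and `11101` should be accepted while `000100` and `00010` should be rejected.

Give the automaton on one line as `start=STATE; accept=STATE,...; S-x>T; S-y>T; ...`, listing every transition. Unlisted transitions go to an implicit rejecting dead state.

Track how much of `111` has been matched so far: state S0 is no progress, S3 is the absorbing accept state reached once `111` has occurred. Intermediate states record partial matches; on a mismatch, fall back to the longest reusable overlap.
A 4-state machine:
        0   1  
>  S0   S0  S1 
   S1   S0  S2 
   S2   S0  S3 
 * S3   S3  S3 
(> = start, * = accepting)

start=S0; accept=S3; S0-0>S0; S0-1>S1; S1-0>S0; S1-1>S2; S2-0>S0; S2-1>S3; S3-0>S3; S3-1>S3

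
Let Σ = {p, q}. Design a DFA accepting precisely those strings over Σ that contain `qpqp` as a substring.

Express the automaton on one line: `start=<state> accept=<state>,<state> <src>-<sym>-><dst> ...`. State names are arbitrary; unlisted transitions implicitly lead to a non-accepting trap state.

Track how much of `qpqp` has been matched so far: state A is no progress, E is the absorbing accept state reached once `qpqp` has occurred. Intermediate states record partial matches; on a mismatch, fall back to the longest reusable overlap.
With 5 states:
       p  q 
>  A   A  B 
   B   C  B 
   C   A  D 
   D   E  B 
 * E   E  E 
(> = start, * = accepting)

start=A accept=E A-p->A A-q->B B-p->C B-q->B C-p->A C-q->D D-p->E D-q->B E-p->E E-q->E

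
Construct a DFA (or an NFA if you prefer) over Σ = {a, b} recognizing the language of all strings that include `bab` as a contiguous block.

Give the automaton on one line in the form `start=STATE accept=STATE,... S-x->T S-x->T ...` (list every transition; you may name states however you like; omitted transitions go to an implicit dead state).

States q0..q2 record the length of the longest prefix of `bab` that matches the current input suffix. Reaching q3 means `bab` has been seen, and we stay there forever. Accept from q3.
4 states suffice.
        a   b  
>  q0   q0  q1 
   q1   q2  q1 
   q2   q0  q3 
 * q3   q3  q3 
(> = start, * = accepting)

start=q0 accept=q3 q0-a->q0 q0-b->q1 q1-a->q2 q1-b->q1 q2-a->q0 q2-b->q3 q3-a->q3 q3-b->q3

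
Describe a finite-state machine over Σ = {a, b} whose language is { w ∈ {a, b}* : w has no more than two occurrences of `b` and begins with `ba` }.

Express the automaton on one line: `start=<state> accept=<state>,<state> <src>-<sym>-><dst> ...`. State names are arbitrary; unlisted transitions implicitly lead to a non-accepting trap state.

start=q0 accept=q3,q4 q0-a->q1 q0-b->q2 q1-a->q1 q1-b->q1 q2-a->q3 q2-b->q1 q3-a->q3 q3-b->q4 q4-a->q4 q4-b->q1

Handle the two conditions separately and then intersect. The first has 4 states tracking the count of `b`s, saturating at 3; the second has 4 states tracking whether the input so far still matches the prefix `ba`. A product state is a pair (one from each), accepting exactly when both do. After merging equivalent states the machine shrinks.
A 5-state machine:
        a   b  
>  q0   q1  q2 
   q1   q1  q1 
   q2   q3  q1 
 * q3   q3  q4 
 * q4   q4  q1 
(> = start, * = accepting)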